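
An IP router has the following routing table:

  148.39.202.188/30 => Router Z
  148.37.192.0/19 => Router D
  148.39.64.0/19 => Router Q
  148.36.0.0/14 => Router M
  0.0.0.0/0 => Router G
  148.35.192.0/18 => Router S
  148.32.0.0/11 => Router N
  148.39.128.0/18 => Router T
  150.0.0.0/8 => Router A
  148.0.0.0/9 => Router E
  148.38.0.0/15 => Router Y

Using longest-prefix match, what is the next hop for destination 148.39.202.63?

Router Y

Routes whose prefix contains 148.39.202.63:
  0.0.0.0/0 (default, matches everything) -> Router G
  148.0.0.0/9 (148.0.0.0 - 148.127.255.255) -> Router E
  148.32.0.0/11 (148.32.0.0 - 148.63.255.255) -> Router N
  148.36.0.0/14 (148.36.0.0 - 148.39.255.255) -> Router M
  148.38.0.0/15 (148.38.0.0 - 148.39.255.255) -> Router Y
More-specific entries that do NOT match:
  148.39.202.188/30 (148.39.202.188 - 148.39.202.191) does not contain 148.39.202.63
  148.37.192.0/19 (148.37.192.0 - 148.37.223.255) does not contain 148.39.202.63
  148.39.64.0/19 (148.39.64.0 - 148.39.95.255) does not contain 148.39.202.63
  148.35.192.0/18 (148.35.192.0 - 148.35.255.255) does not contain 148.39.202.63
  148.39.128.0/18 (148.39.128.0 - 148.39.191.255) does not contain 148.39.202.63
Longest matching prefix is /15 -> next hop Router Y.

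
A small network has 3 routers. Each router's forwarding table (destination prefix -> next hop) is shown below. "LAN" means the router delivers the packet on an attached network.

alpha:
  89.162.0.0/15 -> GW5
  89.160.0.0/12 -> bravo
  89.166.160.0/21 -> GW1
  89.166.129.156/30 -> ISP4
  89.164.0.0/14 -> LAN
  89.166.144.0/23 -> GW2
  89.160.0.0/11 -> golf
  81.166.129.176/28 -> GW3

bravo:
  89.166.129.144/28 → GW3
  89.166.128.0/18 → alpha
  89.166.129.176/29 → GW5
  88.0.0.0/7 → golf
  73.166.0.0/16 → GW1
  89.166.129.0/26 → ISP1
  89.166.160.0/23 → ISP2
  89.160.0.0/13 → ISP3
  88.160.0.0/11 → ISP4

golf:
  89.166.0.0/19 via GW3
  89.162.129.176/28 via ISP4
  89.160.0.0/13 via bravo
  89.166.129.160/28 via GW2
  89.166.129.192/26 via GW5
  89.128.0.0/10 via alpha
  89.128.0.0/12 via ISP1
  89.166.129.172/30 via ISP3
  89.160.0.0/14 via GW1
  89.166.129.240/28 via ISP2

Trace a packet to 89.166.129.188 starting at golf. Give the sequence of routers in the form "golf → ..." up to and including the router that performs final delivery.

At golf: longest match for 89.166.129.188 is 89.160.0.0/13 -> bravo
At bravo: longest match for 89.166.129.188 is 89.166.128.0/18 -> alpha
At alpha: longest match for 89.166.129.188 is 89.164.0.0/14 -> LAN

golf → bravo → alpha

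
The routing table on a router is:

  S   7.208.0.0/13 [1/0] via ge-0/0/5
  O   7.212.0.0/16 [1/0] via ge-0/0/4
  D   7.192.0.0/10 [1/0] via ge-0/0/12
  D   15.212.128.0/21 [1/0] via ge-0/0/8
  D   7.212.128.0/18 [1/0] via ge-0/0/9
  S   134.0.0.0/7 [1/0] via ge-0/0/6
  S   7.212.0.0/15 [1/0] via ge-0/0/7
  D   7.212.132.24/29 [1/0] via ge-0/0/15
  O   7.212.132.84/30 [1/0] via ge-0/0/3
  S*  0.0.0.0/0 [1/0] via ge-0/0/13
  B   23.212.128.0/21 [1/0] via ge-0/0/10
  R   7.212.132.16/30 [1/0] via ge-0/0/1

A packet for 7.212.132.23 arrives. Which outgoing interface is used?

Routes whose prefix contains 7.212.132.23:
  0.0.0.0/0 (default, matches everything) -> ge-0/0/13
  7.192.0.0/10 (7.192.0.0 - 7.255.255.255) -> ge-0/0/12
  7.208.0.0/13 (7.208.0.0 - 7.215.255.255) -> ge-0/0/5
  7.212.0.0/15 (7.212.0.0 - 7.213.255.255) -> ge-0/0/7
  7.212.0.0/16 (7.212.0.0 - 7.212.255.255) -> ge-0/0/4
  7.212.128.0/18 (7.212.128.0 - 7.212.191.255) -> ge-0/0/9
More-specific entries that do NOT match:
  7.212.132.84/30 (7.212.132.84 - 7.212.132.87) does not contain 7.212.132.23
  7.212.132.16/30 (7.212.132.16 - 7.212.132.19) does not contain 7.212.132.23
  7.212.132.24/29 (7.212.132.24 - 7.212.132.31) does not contain 7.212.132.23
  15.212.128.0/21 (15.212.128.0 - 15.212.135.255) does not contain 7.212.132.23
  23.212.128.0/21 (23.212.128.0 - 23.212.135.255) does not contain 7.212.132.23
Longest matching prefix is /18 -> interface ge-0/0/9.

ge-0/0/9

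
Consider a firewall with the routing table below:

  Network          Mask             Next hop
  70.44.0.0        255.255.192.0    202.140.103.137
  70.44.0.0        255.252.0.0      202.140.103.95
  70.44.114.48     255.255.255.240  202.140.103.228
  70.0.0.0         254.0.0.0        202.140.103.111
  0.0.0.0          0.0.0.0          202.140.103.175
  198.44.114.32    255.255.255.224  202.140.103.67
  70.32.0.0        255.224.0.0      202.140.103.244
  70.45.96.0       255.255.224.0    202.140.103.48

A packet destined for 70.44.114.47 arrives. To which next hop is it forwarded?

Routes whose prefix contains 70.44.114.47:
  0.0.0.0/0 (default, matches everything) -> 202.140.103.175
  70.0.0.0/7 (70.0.0.0 - 71.255.255.255) -> 202.140.103.111
  70.32.0.0/11 (70.32.0.0 - 70.63.255.255) -> 202.140.103.244
  70.44.0.0/14 (70.44.0.0 - 70.47.255.255) -> 202.140.103.95
More-specific entries that do NOT match:
  70.44.114.48/28 (70.44.114.48 - 70.44.114.63) does not contain 70.44.114.47
  198.44.114.32/27 (198.44.114.32 - 198.44.114.63) does not contain 70.44.114.47
  70.45.96.0/19 (70.45.96.0 - 70.45.127.255) does not contain 70.44.114.47
  70.44.0.0/18 (70.44.0.0 - 70.44.63.255) does not contain 70.44.114.47
Longest matching prefix is /14 -> next hop 202.140.103.95.

202.140.103.95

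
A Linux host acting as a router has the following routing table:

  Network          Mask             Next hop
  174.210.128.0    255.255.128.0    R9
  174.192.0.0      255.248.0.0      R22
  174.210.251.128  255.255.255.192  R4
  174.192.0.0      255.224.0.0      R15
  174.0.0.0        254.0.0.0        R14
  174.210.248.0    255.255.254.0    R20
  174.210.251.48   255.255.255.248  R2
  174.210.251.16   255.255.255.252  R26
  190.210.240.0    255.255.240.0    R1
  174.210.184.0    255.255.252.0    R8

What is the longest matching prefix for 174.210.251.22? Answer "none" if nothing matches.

Entries matching 174.210.251.22:
  174.0.0.0/7 (174.0.0.0 - 175.255.255.255)
  174.192.0.0/11 (174.192.0.0 - 174.223.255.255)
  174.210.128.0/17 (174.210.128.0 - 174.210.255.255)
Most specific is 174.210.128.0/17.

174.210.128.0/17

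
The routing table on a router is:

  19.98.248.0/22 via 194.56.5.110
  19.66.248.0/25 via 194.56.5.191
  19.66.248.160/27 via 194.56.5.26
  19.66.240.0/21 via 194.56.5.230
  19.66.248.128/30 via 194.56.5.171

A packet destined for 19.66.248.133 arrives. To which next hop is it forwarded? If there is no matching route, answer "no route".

No entry's prefix contains 19.66.248.133; there is no default route.

no route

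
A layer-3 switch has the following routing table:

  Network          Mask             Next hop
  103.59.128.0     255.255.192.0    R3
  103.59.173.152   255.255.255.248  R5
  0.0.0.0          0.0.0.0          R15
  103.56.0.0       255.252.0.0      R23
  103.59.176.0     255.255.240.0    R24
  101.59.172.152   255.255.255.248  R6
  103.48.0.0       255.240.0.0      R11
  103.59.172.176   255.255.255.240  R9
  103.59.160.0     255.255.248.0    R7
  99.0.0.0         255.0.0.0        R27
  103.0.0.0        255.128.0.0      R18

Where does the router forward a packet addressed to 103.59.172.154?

Routes whose prefix contains 103.59.172.154:
  0.0.0.0/0 (default, matches everything) -> R15
  103.0.0.0/9 (103.0.0.0 - 103.127.255.255) -> R18
  103.48.0.0/12 (103.48.0.0 - 103.63.255.255) -> R11
  103.56.0.0/14 (103.56.0.0 - 103.59.255.255) -> R23
  103.59.128.0/18 (103.59.128.0 - 103.59.191.255) -> R3
More-specific entries that do NOT match:
  103.59.173.152/29 (103.59.173.152 - 103.59.173.159) does not contain 103.59.172.154
  101.59.172.152/29 (101.59.172.152 - 101.59.172.159) does not contain 103.59.172.154
  103.59.172.176/28 (103.59.172.176 - 103.59.172.191) does not contain 103.59.172.154
  103.59.160.0/21 (103.59.160.0 - 103.59.167.255) does not contain 103.59.172.154
  103.59.176.0/20 (103.59.176.0 - 103.59.191.255) does not contain 103.59.172.154
Longest matching prefix is /18 -> next hop R3.

R3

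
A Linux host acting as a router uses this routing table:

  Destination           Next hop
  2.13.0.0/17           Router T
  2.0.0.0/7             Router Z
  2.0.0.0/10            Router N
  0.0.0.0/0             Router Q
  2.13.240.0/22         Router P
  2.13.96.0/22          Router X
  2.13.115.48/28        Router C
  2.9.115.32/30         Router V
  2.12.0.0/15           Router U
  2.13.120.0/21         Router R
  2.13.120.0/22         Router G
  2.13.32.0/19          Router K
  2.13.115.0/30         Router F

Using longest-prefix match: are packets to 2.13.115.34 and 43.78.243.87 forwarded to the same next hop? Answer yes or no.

2.13.115.34: longest match 2.13.0.0/17 -> Router T
43.78.243.87: longest match 0.0.0.0/0 -> Router Q

no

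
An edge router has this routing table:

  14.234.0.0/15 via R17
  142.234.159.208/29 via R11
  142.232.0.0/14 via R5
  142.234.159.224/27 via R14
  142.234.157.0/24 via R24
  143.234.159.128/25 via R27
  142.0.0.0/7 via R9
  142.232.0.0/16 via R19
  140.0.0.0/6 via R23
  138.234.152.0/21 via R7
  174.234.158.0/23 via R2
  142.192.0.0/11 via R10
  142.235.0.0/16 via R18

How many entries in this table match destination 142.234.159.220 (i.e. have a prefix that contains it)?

3

Prefixes containing 142.234.159.220:
  140.0.0.0/6 (140.0.0.0 - 143.255.255.255)
  142.0.0.0/7 (142.0.0.0 - 143.255.255.255)
  142.232.0.0/14 (142.232.0.0 - 142.235.255.255)
Total matching entries: 3.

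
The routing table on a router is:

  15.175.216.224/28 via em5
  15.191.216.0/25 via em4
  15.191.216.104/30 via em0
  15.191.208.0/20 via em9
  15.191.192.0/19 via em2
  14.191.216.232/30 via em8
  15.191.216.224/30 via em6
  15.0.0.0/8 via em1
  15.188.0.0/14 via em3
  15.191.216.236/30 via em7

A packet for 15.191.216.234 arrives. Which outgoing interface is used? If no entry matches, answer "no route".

Routes whose prefix contains 15.191.216.234:
  15.0.0.0/8 (15.0.0.0 - 15.255.255.255) -> em1
  15.188.0.0/14 (15.188.0.0 - 15.191.255.255) -> em3
  15.191.192.0/19 (15.191.192.0 - 15.191.223.255) -> em2
  15.191.208.0/20 (15.191.208.0 - 15.191.223.255) -> em9
More-specific entries that do NOT match:
  15.191.216.104/30 (15.191.216.104 - 15.191.216.107) does not contain 15.191.216.234
  14.191.216.232/30 (14.191.216.232 - 14.191.216.235) does not contain 15.191.216.234
  15.191.216.224/30 (15.191.216.224 - 15.191.216.227) does not contain 15.191.216.234
  15.191.216.236/30 (15.191.216.236 - 15.191.216.239) does not contain 15.191.216.234
  15.175.216.224/28 (15.175.216.224 - 15.175.216.239) does not contain 15.191.216.234
  15.191.216.0/25 (15.191.216.0 - 15.191.216.127) does not contain 15.191.216.234
Longest matching prefix is /20 -> interface em9.

em9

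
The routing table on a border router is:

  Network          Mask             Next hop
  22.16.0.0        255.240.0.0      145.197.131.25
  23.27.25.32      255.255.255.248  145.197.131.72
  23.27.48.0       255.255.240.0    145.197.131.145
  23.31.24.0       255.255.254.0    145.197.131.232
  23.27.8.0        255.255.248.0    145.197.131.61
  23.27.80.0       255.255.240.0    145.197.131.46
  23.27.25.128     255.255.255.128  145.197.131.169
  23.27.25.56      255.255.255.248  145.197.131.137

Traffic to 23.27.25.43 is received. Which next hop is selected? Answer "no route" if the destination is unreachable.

No entry's prefix contains 23.27.25.43; there is no default route.

no route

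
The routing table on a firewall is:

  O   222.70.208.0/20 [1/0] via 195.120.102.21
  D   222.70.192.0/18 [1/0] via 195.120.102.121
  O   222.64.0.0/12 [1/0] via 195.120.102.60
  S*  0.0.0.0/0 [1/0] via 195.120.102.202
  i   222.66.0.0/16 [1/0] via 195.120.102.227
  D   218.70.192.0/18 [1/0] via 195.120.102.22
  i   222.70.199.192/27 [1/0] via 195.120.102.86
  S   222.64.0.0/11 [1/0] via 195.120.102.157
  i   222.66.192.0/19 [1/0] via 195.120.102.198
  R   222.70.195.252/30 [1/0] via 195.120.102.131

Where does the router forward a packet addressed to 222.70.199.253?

Routes whose prefix contains 222.70.199.253:
  0.0.0.0/0 (default, matches everything) -> 195.120.102.202
  222.64.0.0/11 (222.64.0.0 - 222.95.255.255) -> 195.120.102.157
  222.64.0.0/12 (222.64.0.0 - 222.79.255.255) -> 195.120.102.60
  222.70.192.0/18 (222.70.192.0 - 222.70.255.255) -> 195.120.102.121
More-specific entries that do NOT match:
  222.70.195.252/30 (222.70.195.252 - 222.70.195.255) does not contain 222.70.199.253
  222.70.199.192/27 (222.70.199.192 - 222.70.199.223) does not contain 222.70.199.253
  222.70.208.0/20 (222.70.208.0 - 222.70.223.255) does not contain 222.70.199.253
  222.66.192.0/19 (222.66.192.0 - 222.66.223.255) does not contain 222.70.199.253
Longest matching prefix is /18 -> next hop 195.120.102.121.

195.120.102.121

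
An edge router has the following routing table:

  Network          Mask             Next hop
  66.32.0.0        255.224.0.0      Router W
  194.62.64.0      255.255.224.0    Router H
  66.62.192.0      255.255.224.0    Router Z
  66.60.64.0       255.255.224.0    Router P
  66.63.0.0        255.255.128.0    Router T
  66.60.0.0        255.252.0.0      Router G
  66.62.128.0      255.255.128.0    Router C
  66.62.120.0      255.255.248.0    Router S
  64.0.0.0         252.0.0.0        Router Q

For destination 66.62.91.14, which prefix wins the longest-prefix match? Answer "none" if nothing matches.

66.60.0.0/14

Entries matching 66.62.91.14:
  64.0.0.0/6 (64.0.0.0 - 67.255.255.255)
  66.32.0.0/11 (66.32.0.0 - 66.63.255.255)
  66.60.0.0/14 (66.60.0.0 - 66.63.255.255)
Most specific is 66.60.0.0/14.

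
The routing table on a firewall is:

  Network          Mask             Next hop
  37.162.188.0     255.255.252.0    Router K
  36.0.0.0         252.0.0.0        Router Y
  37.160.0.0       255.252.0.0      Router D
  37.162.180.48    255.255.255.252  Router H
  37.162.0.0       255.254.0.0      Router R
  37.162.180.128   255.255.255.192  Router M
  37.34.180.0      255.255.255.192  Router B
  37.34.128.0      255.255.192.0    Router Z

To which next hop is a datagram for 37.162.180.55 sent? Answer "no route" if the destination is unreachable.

Router R

Routes whose prefix contains 37.162.180.55:
  36.0.0.0/6 (36.0.0.0 - 39.255.255.255) -> Router Y
  37.160.0.0/14 (37.160.0.0 - 37.163.255.255) -> Router D
  37.162.0.0/15 (37.162.0.0 - 37.163.255.255) -> Router R
More-specific entries that do NOT match:
  37.162.180.48/30 (37.162.180.48 - 37.162.180.51) does not contain 37.162.180.55
  37.162.180.128/26 (37.162.180.128 - 37.162.180.191) does not contain 37.162.180.55
  37.34.180.0/26 (37.34.180.0 - 37.34.180.63) does not contain 37.162.180.55
  37.162.188.0/22 (37.162.188.0 - 37.162.191.255) does not contain 37.162.180.55
  37.34.128.0/18 (37.34.128.0 - 37.34.191.255) does not contain 37.162.180.55
Longest matching prefix is /15 -> next hop Router R.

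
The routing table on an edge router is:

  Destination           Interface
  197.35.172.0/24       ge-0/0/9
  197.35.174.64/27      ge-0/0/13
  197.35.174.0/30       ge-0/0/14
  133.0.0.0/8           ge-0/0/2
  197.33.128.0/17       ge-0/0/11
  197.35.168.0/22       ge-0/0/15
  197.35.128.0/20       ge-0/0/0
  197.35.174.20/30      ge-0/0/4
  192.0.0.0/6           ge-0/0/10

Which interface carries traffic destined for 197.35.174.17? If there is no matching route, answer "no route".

no route

No entry's prefix contains 197.35.174.17; there is no default route.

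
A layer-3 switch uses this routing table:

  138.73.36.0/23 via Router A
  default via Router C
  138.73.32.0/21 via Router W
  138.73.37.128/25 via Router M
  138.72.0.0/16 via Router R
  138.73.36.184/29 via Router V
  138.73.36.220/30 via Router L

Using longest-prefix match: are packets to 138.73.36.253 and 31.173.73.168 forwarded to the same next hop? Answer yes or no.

no

138.73.36.253: longest match 138.73.36.0/23 -> Router A
31.173.73.168: longest match 0.0.0.0/0 -> Router C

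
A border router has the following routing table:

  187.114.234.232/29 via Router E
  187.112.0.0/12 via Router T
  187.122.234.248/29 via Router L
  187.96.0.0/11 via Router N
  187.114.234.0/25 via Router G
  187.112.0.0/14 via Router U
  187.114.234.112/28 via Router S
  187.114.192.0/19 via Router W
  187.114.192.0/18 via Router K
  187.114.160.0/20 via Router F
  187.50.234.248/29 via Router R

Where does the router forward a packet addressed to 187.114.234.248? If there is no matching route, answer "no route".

Routes whose prefix contains 187.114.234.248:
  187.96.0.0/11 (187.96.0.0 - 187.127.255.255) -> Router N
  187.112.0.0/12 (187.112.0.0 - 187.127.255.255) -> Router T
  187.112.0.0/14 (187.112.0.0 - 187.115.255.255) -> Router U
  187.114.192.0/18 (187.114.192.0 - 187.114.255.255) -> Router K
More-specific entries that do NOT match:
  187.114.234.232/29 (187.114.234.232 - 187.114.234.239) does not contain 187.114.234.248
  187.122.234.248/29 (187.122.234.248 - 187.122.234.255) does not contain 187.114.234.248
  187.50.234.248/29 (187.50.234.248 - 187.50.234.255) does not contain 187.114.234.248
  187.114.234.112/28 (187.114.234.112 - 187.114.234.127) does not contain 187.114.234.248
  187.114.234.0/25 (187.114.234.0 - 187.114.234.127) does not contain 187.114.234.248
  187.114.160.0/20 (187.114.160.0 - 187.114.175.255) does not contain 187.114.234.248
  187.114.192.0/19 (187.114.192.0 - 187.114.223.255) does not contain 187.114.234.248
Longest matching prefix is /18 -> next hop Router K.

Router K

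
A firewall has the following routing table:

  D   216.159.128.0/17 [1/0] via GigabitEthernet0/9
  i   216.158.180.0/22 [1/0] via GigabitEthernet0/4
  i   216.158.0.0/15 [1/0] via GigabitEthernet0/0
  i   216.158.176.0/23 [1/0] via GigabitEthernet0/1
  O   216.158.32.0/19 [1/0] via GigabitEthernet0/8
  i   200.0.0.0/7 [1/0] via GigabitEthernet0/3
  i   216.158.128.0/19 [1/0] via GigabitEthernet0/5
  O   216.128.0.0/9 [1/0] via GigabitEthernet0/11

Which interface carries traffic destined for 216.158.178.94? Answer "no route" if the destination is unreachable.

Routes whose prefix contains 216.158.178.94:
  216.128.0.0/9 (216.128.0.0 - 216.255.255.255) -> GigabitEthernet0/11
  216.158.0.0/15 (216.158.0.0 - 216.159.255.255) -> GigabitEthernet0/0
More-specific entries that do NOT match:
  216.158.176.0/23 (216.158.176.0 - 216.158.177.255) does not contain 216.158.178.94
  216.158.180.0/22 (216.158.180.0 - 216.158.183.255) does not contain 216.158.178.94
  216.158.32.0/19 (216.158.32.0 - 216.158.63.255) does not contain 216.158.178.94
  216.158.128.0/19 (216.158.128.0 - 216.158.159.255) does not contain 216.158.178.94
  216.159.128.0/17 (216.159.128.0 - 216.159.255.255) does not contain 216.158.178.94
Longest matching prefix is /15 -> interface GigabitEthernet0/0.

GigabitEthernet0/0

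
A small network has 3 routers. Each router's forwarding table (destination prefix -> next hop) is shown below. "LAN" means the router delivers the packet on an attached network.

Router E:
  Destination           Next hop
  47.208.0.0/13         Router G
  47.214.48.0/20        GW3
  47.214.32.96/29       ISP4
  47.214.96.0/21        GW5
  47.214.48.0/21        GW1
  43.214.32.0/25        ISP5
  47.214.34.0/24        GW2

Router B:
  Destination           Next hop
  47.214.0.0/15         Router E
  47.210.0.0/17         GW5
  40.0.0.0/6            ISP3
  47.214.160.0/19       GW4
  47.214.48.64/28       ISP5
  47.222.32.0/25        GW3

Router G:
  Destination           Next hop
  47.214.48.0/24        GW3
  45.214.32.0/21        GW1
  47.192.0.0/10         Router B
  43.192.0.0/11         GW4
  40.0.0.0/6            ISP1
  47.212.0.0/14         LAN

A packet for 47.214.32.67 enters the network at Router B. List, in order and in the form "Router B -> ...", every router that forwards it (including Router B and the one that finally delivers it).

Router B -> Router E -> Router G

At Router B: longest match for 47.214.32.67 is 47.214.0.0/15 -> Router E
At Router E: longest match for 47.214.32.67 is 47.208.0.0/13 -> Router G
At Router G: longest match for 47.214.32.67 is 47.212.0.0/14 -> LAN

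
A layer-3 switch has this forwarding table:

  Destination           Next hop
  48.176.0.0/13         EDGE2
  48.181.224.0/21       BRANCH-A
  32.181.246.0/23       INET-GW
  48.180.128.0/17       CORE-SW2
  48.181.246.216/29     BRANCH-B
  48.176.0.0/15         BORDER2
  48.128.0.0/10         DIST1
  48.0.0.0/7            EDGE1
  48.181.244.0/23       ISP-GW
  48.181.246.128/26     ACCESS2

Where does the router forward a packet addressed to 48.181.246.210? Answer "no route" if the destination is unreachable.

Routes whose prefix contains 48.181.246.210:
  48.0.0.0/7 (48.0.0.0 - 49.255.255.255) -> EDGE1
  48.128.0.0/10 (48.128.0.0 - 48.191.255.255) -> DIST1
  48.176.0.0/13 (48.176.0.0 - 48.183.255.255) -> EDGE2
More-specific entries that do NOT match:
  48.181.246.216/29 (48.181.246.216 - 48.181.246.223) does not contain 48.181.246.210
  48.181.246.128/26 (48.181.246.128 - 48.181.246.191) does not contain 48.181.246.210
  32.181.246.0/23 (32.181.246.0 - 32.181.247.255) does not contain 48.181.246.210
  48.181.244.0/23 (48.181.244.0 - 48.181.245.255) does not contain 48.181.246.210
  48.181.224.0/21 (48.181.224.0 - 48.181.231.255) does not contain 48.181.246.210
  48.180.128.0/17 (48.180.128.0 - 48.180.255.255) does not contain 48.181.246.210
  48.176.0.0/15 (48.176.0.0 - 48.177.255.255) does not contain 48.181.246.210
Longest matching prefix is /13 -> next hop EDGE2.

EDGE2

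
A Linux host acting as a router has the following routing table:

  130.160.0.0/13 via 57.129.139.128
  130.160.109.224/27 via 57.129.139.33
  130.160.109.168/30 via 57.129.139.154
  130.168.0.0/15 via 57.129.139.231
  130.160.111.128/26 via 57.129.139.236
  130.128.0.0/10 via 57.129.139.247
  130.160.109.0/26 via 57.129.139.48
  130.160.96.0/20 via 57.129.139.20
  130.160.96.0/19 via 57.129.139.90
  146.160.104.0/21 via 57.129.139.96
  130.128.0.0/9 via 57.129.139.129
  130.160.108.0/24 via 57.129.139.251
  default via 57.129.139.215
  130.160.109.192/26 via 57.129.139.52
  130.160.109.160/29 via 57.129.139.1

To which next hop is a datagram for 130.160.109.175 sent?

Routes whose prefix contains 130.160.109.175:
  0.0.0.0/0 (default, matches everything) -> 57.129.139.215
  130.128.0.0/9 (130.128.0.0 - 130.255.255.255) -> 57.129.139.129
  130.128.0.0/10 (130.128.0.0 - 130.191.255.255) -> 57.129.139.247
  130.160.0.0/13 (130.160.0.0 - 130.167.255.255) -> 57.129.139.128
  130.160.96.0/19 (130.160.96.0 - 130.160.127.255) -> 57.129.139.90
  130.160.96.0/20 (130.160.96.0 - 130.160.111.255) -> 57.129.139.20
More-specific entries that do NOT match:
  130.160.109.168/30 (130.160.109.168 - 130.160.109.171) does not contain 130.160.109.175
  130.160.109.160/29 (130.160.109.160 - 130.160.109.167) does not contain 130.160.109.175
  130.160.109.224/27 (130.160.109.224 - 130.160.109.255) does not contain 130.160.109.175
  130.160.111.128/26 (130.160.111.128 - 130.160.111.191) does not contain 130.160.109.175
  130.160.109.0/26 (130.160.109.0 - 130.160.109.63) does not contain 130.160.109.175
  130.160.109.192/26 (130.160.109.192 - 130.160.109.255) does not contain 130.160.109.175
  130.160.108.0/24 (130.160.108.0 - 130.160.108.255) does not contain 130.160.109.175
  146.160.104.0/21 (146.160.104.0 - 146.160.111.255) does not contain 130.160.109.175
Longest matching prefix is /20 -> next hop 57.129.139.20.

57.129.139.20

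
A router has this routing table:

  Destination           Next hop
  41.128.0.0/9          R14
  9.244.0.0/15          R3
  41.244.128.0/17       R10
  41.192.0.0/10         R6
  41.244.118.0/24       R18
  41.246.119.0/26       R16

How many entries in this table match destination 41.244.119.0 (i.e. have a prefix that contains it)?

2

Prefixes containing 41.244.119.0:
  41.128.0.0/9 (41.128.0.0 - 41.255.255.255)
  41.192.0.0/10 (41.192.0.0 - 41.255.255.255)
Total matching entries: 2.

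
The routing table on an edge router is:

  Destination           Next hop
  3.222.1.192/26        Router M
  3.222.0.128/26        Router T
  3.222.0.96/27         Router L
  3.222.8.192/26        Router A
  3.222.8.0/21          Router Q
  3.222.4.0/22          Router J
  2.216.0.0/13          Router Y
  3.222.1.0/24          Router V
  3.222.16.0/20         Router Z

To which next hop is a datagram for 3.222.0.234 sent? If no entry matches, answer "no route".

no route

No entry's prefix contains 3.222.0.234; there is no default route.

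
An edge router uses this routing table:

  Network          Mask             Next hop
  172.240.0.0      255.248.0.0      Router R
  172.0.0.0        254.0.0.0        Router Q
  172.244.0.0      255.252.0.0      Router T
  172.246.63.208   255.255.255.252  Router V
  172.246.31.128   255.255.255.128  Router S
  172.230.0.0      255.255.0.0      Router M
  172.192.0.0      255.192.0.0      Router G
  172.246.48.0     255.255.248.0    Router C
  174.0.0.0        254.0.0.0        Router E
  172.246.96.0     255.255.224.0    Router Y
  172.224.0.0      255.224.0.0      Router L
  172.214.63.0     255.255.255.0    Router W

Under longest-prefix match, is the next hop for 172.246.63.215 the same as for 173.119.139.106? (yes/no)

172.246.63.215: longest match 172.244.0.0/14 -> Router T
173.119.139.106: longest match 172.0.0.0/7 -> Router Q

no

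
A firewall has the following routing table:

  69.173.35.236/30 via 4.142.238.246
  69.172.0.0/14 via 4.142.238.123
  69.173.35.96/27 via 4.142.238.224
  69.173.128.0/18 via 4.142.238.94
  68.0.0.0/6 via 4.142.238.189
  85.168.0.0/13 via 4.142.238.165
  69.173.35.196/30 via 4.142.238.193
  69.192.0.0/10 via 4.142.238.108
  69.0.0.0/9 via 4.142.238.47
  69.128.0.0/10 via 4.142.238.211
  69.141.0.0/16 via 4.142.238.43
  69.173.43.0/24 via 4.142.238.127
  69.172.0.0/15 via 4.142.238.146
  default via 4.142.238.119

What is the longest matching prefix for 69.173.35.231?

Entries matching 69.173.35.231:
  0.0.0.0/0 (default, matches everything)
  68.0.0.0/6 (68.0.0.0 - 71.255.255.255)
  69.128.0.0/10 (69.128.0.0 - 69.191.255.255)
  69.172.0.0/14 (69.172.0.0 - 69.175.255.255)
  69.172.0.0/15 (69.172.0.0 - 69.173.255.255)
Most specific is 69.172.0.0/15.

69.172.0.0/15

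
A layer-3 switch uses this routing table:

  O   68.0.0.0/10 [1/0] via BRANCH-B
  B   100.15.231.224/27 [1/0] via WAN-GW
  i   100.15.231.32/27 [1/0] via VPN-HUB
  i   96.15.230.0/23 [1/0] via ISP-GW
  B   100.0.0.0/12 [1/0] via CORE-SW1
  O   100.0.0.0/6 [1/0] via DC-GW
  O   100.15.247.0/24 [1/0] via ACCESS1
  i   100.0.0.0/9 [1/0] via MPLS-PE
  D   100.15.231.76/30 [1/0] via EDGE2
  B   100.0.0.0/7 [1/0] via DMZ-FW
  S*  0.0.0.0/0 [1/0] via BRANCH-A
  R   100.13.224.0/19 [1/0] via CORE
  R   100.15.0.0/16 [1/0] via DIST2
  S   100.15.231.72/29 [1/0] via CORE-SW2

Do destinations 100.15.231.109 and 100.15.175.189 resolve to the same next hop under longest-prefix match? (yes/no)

100.15.231.109: longest match 100.15.0.0/16 -> DIST2
100.15.175.189: longest match 100.15.0.0/16 -> DIST2

yes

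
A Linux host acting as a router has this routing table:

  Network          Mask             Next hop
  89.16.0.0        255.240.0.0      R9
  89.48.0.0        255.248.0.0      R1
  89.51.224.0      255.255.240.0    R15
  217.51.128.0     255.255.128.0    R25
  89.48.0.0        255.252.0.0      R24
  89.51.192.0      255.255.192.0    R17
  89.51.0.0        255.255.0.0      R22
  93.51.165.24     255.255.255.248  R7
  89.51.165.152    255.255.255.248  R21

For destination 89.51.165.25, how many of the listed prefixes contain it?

3

Prefixes containing 89.51.165.25:
  89.48.0.0/13 (89.48.0.0 - 89.55.255.255)
  89.48.0.0/14 (89.48.0.0 - 89.51.255.255)
  89.51.0.0/16 (89.51.0.0 - 89.51.255.255)
Total matching entries: 3.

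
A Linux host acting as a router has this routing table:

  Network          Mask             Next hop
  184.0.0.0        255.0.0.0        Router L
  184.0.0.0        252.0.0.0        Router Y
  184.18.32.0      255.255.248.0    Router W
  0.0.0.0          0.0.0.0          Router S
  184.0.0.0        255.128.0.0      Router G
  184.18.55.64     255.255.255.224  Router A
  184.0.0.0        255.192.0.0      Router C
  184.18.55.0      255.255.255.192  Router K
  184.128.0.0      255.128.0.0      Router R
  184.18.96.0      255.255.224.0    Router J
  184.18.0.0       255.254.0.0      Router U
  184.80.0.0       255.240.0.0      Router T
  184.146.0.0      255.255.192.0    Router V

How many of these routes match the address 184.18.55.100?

Prefixes containing 184.18.55.100:
  0.0.0.0/0 (default, matches everything)
  184.0.0.0/6 (184.0.0.0 - 187.255.255.255)
  184.0.0.0/8 (184.0.0.0 - 184.255.255.255)
  184.0.0.0/9 (184.0.0.0 - 184.127.255.255)
  184.0.0.0/10 (184.0.0.0 - 184.63.255.255)
  184.18.0.0/15 (184.18.0.0 - 184.19.255.255)
Total matching entries: 6.

6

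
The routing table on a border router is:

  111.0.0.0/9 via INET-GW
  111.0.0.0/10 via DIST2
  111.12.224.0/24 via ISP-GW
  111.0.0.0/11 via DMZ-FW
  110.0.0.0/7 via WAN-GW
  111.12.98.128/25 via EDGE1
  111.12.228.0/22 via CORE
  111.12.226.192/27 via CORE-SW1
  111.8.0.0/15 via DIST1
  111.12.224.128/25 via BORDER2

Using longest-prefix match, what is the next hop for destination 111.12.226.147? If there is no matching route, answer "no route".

DMZ-FW

Routes whose prefix contains 111.12.226.147:
  110.0.0.0/7 (110.0.0.0 - 111.255.255.255) -> WAN-GW
  111.0.0.0/9 (111.0.0.0 - 111.127.255.255) -> INET-GW
  111.0.0.0/10 (111.0.0.0 - 111.63.255.255) -> DIST2
  111.0.0.0/11 (111.0.0.0 - 111.31.255.255) -> DMZ-FW
More-specific entries that do NOT match:
  111.12.226.192/27 (111.12.226.192 - 111.12.226.223) does not contain 111.12.226.147
  111.12.98.128/25 (111.12.98.128 - 111.12.98.255) does not contain 111.12.226.147
  111.12.224.128/25 (111.12.224.128 - 111.12.224.255) does not contain 111.12.226.147
  111.12.224.0/24 (111.12.224.0 - 111.12.224.255) does not contain 111.12.226.147
  111.12.228.0/22 (111.12.228.0 - 111.12.231.255) does not contain 111.12.226.147
  111.8.0.0/15 (111.8.0.0 - 111.9.255.255) does not contain 111.12.226.147
Longest matching prefix is /11 -> next hop DMZ-FW.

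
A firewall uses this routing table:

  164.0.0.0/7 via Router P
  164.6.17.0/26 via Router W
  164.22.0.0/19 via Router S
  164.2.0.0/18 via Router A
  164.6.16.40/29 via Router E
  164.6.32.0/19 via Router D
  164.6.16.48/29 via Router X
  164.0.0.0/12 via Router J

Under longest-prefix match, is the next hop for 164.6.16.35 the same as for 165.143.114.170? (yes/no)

no

164.6.16.35: longest match 164.0.0.0/12 -> Router J
165.143.114.170: longest match 164.0.0.0/7 -> Router P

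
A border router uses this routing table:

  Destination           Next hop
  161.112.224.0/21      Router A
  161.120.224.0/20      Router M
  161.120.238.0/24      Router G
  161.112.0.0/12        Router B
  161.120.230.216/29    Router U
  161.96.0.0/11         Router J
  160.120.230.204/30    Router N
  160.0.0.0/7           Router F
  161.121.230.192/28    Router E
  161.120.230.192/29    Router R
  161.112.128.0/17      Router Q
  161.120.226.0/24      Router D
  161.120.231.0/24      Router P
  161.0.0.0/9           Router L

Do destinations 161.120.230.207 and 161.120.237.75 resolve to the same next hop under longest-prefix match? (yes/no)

yes

161.120.230.207: longest match 161.120.224.0/20 -> Router M
161.120.237.75: longest match 161.120.224.0/20 -> Router M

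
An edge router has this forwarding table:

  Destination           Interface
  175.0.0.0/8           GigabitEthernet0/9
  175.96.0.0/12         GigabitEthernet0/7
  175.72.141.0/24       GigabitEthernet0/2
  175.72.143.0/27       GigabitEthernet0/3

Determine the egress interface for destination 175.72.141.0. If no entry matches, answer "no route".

GigabitEthernet0/2

Routes whose prefix contains 175.72.141.0:
  175.0.0.0/8 (175.0.0.0 - 175.255.255.255) -> GigabitEthernet0/9
  175.72.141.0/24 (175.72.141.0 - 175.72.141.255) -> GigabitEthernet0/2
More-specific entries that do NOT match:
  175.72.143.0/27 (175.72.143.0 - 175.72.143.31) does not contain 175.72.141.0
Longest matching prefix is /24 -> interface GigabitEthernet0/2.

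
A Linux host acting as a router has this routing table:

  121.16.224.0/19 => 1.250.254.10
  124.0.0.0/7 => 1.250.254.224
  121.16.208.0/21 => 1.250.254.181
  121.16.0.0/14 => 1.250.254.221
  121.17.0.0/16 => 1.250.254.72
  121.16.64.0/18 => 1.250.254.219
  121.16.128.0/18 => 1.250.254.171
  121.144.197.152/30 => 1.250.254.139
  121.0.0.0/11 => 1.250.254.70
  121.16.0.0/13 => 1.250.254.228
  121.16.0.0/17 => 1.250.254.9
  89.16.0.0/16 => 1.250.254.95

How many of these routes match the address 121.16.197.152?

3

Prefixes containing 121.16.197.152:
  121.0.0.0/11 (121.0.0.0 - 121.31.255.255)
  121.16.0.0/13 (121.16.0.0 - 121.23.255.255)
  121.16.0.0/14 (121.16.0.0 - 121.19.255.255)
Total matching entries: 3.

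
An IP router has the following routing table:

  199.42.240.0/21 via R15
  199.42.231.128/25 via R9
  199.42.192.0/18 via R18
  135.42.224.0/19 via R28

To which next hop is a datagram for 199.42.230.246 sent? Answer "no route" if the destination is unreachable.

Routes whose prefix contains 199.42.230.246:
  199.42.192.0/18 (199.42.192.0 - 199.42.255.255) -> R18
More-specific entries that do NOT match:
  199.42.231.128/25 (199.42.231.128 - 199.42.231.255) does not contain 199.42.230.246
  199.42.240.0/21 (199.42.240.0 - 199.42.247.255) does not contain 199.42.230.246
  135.42.224.0/19 (135.42.224.0 - 135.42.255.255) does not contain 199.42.230.246
Longest matching prefix is /18 -> next hop R18.

R18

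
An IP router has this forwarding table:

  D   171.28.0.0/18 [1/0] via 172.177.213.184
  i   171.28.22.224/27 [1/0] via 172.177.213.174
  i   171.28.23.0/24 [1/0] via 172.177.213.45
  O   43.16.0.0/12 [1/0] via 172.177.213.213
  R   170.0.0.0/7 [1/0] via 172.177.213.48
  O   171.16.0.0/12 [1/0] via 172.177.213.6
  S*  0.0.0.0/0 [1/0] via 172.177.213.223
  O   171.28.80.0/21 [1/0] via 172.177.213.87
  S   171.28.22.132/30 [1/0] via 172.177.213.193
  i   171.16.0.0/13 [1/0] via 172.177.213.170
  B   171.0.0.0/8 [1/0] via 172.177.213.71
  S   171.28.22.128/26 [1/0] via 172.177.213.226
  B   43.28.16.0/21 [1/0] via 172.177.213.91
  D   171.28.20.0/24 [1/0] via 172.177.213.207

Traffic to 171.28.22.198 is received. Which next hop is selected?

172.177.213.184

Routes whose prefix contains 171.28.22.198:
  0.0.0.0/0 (default, matches everything) -> 172.177.213.223
  170.0.0.0/7 (170.0.0.0 - 171.255.255.255) -> 172.177.213.48
  171.0.0.0/8 (171.0.0.0 - 171.255.255.255) -> 172.177.213.71
  171.16.0.0/12 (171.16.0.0 - 171.31.255.255) -> 172.177.213.6
  171.28.0.0/18 (171.28.0.0 - 171.28.63.255) -> 172.177.213.184
More-specific entries that do NOT match:
  171.28.22.132/30 (171.28.22.132 - 171.28.22.135) does not contain 171.28.22.198
  171.28.22.224/27 (171.28.22.224 - 171.28.22.255) does not contain 171.28.22.198
  171.28.22.128/26 (171.28.22.128 - 171.28.22.191) does not contain 171.28.22.198
  171.28.23.0/24 (171.28.23.0 - 171.28.23.255) does not contain 171.28.22.198
  171.28.20.0/24 (171.28.20.0 - 171.28.20.255) does not contain 171.28.22.198
  171.28.80.0/21 (171.28.80.0 - 171.28.87.255) does not contain 171.28.22.198
  43.28.16.0/21 (43.28.16.0 - 43.28.23.255) does not contain 171.28.22.198
Longest matching prefix is /18 -> next hop 172.177.213.184.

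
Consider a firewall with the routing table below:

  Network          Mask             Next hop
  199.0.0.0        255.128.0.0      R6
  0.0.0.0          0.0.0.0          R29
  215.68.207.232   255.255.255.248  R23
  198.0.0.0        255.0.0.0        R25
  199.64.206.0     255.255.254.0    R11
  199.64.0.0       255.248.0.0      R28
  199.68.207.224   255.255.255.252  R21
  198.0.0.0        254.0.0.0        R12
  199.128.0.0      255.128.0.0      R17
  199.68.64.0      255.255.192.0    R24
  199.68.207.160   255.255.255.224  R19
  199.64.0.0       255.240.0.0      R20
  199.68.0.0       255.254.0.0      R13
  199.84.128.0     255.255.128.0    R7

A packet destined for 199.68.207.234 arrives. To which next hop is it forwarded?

R13

Routes whose prefix contains 199.68.207.234:
  0.0.0.0/0 (default, matches everything) -> R29
  198.0.0.0/7 (198.0.0.0 - 199.255.255.255) -> R12
  199.0.0.0/9 (199.0.0.0 - 199.127.255.255) -> R6
  199.64.0.0/12 (199.64.0.0 - 199.79.255.255) -> R20
  199.64.0.0/13 (199.64.0.0 - 199.71.255.255) -> R28
  199.68.0.0/15 (199.68.0.0 - 199.69.255.255) -> R13
More-specific entries that do NOT match:
  199.68.207.224/30 (199.68.207.224 - 199.68.207.227) does not contain 199.68.207.234
  215.68.207.232/29 (215.68.207.232 - 215.68.207.239) does not contain 199.68.207.234
  199.68.207.160/27 (199.68.207.160 - 199.68.207.191) does not contain 199.68.207.234
  199.64.206.0/23 (199.64.206.0 - 199.64.207.255) does not contain 199.68.207.234
  199.68.64.0/18 (199.68.64.0 - 199.68.127.255) does not contain 199.68.207.234
  199.84.128.0/17 (199.84.128.0 - 199.84.255.255) does not contain 199.68.207.234
Longest matching prefix is /15 -> next hop R13.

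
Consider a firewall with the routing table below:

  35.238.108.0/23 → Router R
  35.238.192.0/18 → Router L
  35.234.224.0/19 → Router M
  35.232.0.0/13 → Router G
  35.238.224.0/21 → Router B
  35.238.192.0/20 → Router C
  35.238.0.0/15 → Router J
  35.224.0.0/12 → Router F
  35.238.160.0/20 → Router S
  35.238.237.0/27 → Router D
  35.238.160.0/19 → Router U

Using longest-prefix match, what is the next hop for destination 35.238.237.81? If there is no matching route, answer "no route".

Routes whose prefix contains 35.238.237.81:
  35.224.0.0/12 (35.224.0.0 - 35.239.255.255) -> Router F
  35.232.0.0/13 (35.232.0.0 - 35.239.255.255) -> Router G
  35.238.0.0/15 (35.238.0.0 - 35.239.255.255) -> Router J
  35.238.192.0/18 (35.238.192.0 - 35.238.255.255) -> Router L
More-specific entries that do NOT match:
  35.238.237.0/27 (35.238.237.0 - 35.238.237.31) does not contain 35.238.237.81
  35.238.108.0/23 (35.238.108.0 - 35.238.109.255) does not contain 35.238.237.81
  35.238.224.0/21 (35.238.224.0 - 35.238.231.255) does not contain 35.238.237.81
  35.238.192.0/20 (35.238.192.0 - 35.238.207.255) does not contain 35.238.237.81
  35.238.160.0/20 (35.238.160.0 - 35.238.175.255) does not contain 35.238.237.81
  35.234.224.0/19 (35.234.224.0 - 35.234.255.255) does not contain 35.238.237.81
  35.238.160.0/19 (35.238.160.0 - 35.238.191.255) does not contain 35.238.237.81
Longest matching prefix is /18 -> next hop Router L.

Router L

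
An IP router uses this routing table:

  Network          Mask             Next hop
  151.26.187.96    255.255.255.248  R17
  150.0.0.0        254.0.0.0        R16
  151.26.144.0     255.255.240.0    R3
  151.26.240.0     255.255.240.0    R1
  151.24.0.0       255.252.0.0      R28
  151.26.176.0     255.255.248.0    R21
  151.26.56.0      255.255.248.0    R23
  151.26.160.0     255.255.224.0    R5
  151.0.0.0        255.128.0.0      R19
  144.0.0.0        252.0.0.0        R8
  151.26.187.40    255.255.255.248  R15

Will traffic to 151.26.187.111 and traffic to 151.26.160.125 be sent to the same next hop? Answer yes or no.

151.26.187.111: longest match 151.26.160.0/19 -> R5
151.26.160.125: longest match 151.26.160.0/19 -> R5

yes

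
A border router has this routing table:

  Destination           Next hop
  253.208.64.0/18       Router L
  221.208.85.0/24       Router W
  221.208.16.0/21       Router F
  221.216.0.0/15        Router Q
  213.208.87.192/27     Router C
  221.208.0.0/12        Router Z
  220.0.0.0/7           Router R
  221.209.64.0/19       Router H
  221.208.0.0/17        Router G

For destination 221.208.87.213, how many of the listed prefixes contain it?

3

Prefixes containing 221.208.87.213:
  220.0.0.0/7 (220.0.0.0 - 221.255.255.255)
  221.208.0.0/12 (221.208.0.0 - 221.223.255.255)
  221.208.0.0/17 (221.208.0.0 - 221.208.127.255)
Total matching entries: 3.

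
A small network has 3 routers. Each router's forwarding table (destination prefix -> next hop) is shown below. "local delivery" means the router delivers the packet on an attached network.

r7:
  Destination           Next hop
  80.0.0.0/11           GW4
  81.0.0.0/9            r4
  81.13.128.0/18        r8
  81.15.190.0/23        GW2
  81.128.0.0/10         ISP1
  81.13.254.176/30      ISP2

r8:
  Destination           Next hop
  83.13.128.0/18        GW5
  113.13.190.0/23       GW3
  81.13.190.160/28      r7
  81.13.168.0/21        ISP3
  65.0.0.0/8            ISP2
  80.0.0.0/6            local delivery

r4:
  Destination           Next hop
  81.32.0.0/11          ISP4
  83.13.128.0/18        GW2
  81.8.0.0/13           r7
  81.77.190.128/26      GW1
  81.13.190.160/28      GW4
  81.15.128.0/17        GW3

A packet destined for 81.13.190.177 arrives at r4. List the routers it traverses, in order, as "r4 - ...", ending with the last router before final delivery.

At r4: longest match for 81.13.190.177 is 81.8.0.0/13 -> r7
At r7: longest match for 81.13.190.177 is 81.13.128.0/18 -> r8
At r8: longest match for 81.13.190.177 is 80.0.0.0/6 -> local delivery

r4 - r7 - r8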